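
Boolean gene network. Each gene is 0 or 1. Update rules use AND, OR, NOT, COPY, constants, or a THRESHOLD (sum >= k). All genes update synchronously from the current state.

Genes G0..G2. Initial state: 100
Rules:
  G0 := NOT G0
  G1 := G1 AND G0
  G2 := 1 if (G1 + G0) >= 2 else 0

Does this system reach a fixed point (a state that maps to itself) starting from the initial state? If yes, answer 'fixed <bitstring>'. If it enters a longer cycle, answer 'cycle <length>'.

Answer: cycle 2

Derivation:
Step 0: 100
Step 1: G0=NOT G0=NOT 1=0 G1=G1&G0=0&1=0 G2=(0+1>=2)=0 -> 000
Step 2: G0=NOT G0=NOT 0=1 G1=G1&G0=0&0=0 G2=(0+0>=2)=0 -> 100
Cycle of length 2 starting at step 0 -> no fixed point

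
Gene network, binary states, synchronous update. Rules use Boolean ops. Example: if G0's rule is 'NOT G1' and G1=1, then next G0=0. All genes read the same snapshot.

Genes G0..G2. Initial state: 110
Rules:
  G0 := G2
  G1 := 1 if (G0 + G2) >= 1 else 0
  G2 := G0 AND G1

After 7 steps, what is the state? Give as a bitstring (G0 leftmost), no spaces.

Step 1: G0=G2=0 G1=(1+0>=1)=1 G2=G0&G1=1&1=1 -> 011
Step 2: G0=G2=1 G1=(0+1>=1)=1 G2=G0&G1=0&1=0 -> 110
Step 3: G0=G2=0 G1=(1+0>=1)=1 G2=G0&G1=1&1=1 -> 011
Step 4: G0=G2=1 G1=(0+1>=1)=1 G2=G0&G1=0&1=0 -> 110
Step 5: G0=G2=0 G1=(1+0>=1)=1 G2=G0&G1=1&1=1 -> 011
Step 6: G0=G2=1 G1=(0+1>=1)=1 G2=G0&G1=0&1=0 -> 110
Step 7: G0=G2=0 G1=(1+0>=1)=1 G2=G0&G1=1&1=1 -> 011

011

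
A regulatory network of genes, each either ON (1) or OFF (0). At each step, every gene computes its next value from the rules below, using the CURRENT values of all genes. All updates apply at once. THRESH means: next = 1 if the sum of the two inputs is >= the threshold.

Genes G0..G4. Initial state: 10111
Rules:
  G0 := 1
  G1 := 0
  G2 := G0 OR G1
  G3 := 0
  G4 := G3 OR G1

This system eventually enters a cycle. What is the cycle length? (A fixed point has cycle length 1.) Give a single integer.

Answer: 1

Derivation:
Step 0: 10111
Step 1: G0=1(const) G1=0(const) G2=G0|G1=1|0=1 G3=0(const) G4=G3|G1=1|0=1 -> 10101
Step 2: G0=1(const) G1=0(const) G2=G0|G1=1|0=1 G3=0(const) G4=G3|G1=0|0=0 -> 10100
Step 3: G0=1(const) G1=0(const) G2=G0|G1=1|0=1 G3=0(const) G4=G3|G1=0|0=0 -> 10100
State from step 3 equals state from step 2 -> cycle length 1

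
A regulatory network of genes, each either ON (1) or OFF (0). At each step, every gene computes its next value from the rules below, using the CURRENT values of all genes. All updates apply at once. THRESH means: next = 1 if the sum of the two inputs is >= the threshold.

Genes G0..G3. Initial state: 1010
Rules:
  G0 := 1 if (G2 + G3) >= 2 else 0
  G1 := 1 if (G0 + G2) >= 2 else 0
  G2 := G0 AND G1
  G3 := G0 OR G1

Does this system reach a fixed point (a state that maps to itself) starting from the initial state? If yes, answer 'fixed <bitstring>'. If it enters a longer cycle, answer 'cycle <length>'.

Step 0: 1010
Step 1: G0=(1+0>=2)=0 G1=(1+1>=2)=1 G2=G0&G1=1&0=0 G3=G0|G1=1|0=1 -> 0101
Step 2: G0=(0+1>=2)=0 G1=(0+0>=2)=0 G2=G0&G1=0&1=0 G3=G0|G1=0|1=1 -> 0001
Step 3: G0=(0+1>=2)=0 G1=(0+0>=2)=0 G2=G0&G1=0&0=0 G3=G0|G1=0|0=0 -> 0000
Step 4: G0=(0+0>=2)=0 G1=(0+0>=2)=0 G2=G0&G1=0&0=0 G3=G0|G1=0|0=0 -> 0000
Fixed point reached at step 3: 0000

Answer: fixed 0000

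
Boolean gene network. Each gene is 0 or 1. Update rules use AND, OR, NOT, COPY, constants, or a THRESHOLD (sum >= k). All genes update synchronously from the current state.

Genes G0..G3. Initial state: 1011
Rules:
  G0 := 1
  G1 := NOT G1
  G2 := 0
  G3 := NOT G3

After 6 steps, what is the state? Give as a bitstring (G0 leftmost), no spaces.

Step 1: G0=1(const) G1=NOT G1=NOT 0=1 G2=0(const) G3=NOT G3=NOT 1=0 -> 1100
Step 2: G0=1(const) G1=NOT G1=NOT 1=0 G2=0(const) G3=NOT G3=NOT 0=1 -> 1001
Step 3: G0=1(const) G1=NOT G1=NOT 0=1 G2=0(const) G3=NOT G3=NOT 1=0 -> 1100
Step 4: G0=1(const) G1=NOT G1=NOT 1=0 G2=0(const) G3=NOT G3=NOT 0=1 -> 1001
Step 5: G0=1(const) G1=NOT G1=NOT 0=1 G2=0(const) G3=NOT G3=NOT 1=0 -> 1100
Step 6: G0=1(const) G1=NOT G1=NOT 1=0 G2=0(const) G3=NOT G3=NOT 0=1 -> 1001

1001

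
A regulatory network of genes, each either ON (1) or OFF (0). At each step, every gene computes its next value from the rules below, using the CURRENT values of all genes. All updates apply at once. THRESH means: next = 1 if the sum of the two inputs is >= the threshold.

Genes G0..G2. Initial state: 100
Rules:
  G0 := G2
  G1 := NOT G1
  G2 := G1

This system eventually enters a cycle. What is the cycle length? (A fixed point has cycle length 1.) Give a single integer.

Answer: 2

Derivation:
Step 0: 100
Step 1: G0=G2=0 G1=NOT G1=NOT 0=1 G2=G1=0 -> 010
Step 2: G0=G2=0 G1=NOT G1=NOT 1=0 G2=G1=1 -> 001
Step 3: G0=G2=1 G1=NOT G1=NOT 0=1 G2=G1=0 -> 110
Step 4: G0=G2=0 G1=NOT G1=NOT 1=0 G2=G1=1 -> 001
State from step 4 equals state from step 2 -> cycle length 2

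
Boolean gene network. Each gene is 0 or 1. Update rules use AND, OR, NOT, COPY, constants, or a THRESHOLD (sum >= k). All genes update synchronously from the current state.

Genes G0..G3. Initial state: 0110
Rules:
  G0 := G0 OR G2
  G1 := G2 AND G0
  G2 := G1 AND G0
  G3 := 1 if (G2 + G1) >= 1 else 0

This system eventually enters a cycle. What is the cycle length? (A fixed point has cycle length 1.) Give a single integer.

Step 0: 0110
Step 1: G0=G0|G2=0|1=1 G1=G2&G0=1&0=0 G2=G1&G0=1&0=0 G3=(1+1>=1)=1 -> 1001
Step 2: G0=G0|G2=1|0=1 G1=G2&G0=0&1=0 G2=G1&G0=0&1=0 G3=(0+0>=1)=0 -> 1000
Step 3: G0=G0|G2=1|0=1 G1=G2&G0=0&1=0 G2=G1&G0=0&1=0 G3=(0+0>=1)=0 -> 1000
State from step 3 equals state from step 2 -> cycle length 1

Answer: 1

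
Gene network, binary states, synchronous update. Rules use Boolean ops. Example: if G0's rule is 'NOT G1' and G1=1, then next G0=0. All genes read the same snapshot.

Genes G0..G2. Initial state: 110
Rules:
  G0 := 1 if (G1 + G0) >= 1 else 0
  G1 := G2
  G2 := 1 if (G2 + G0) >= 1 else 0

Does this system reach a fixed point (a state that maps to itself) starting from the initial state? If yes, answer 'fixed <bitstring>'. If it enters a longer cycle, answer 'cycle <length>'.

Answer: fixed 111

Derivation:
Step 0: 110
Step 1: G0=(1+1>=1)=1 G1=G2=0 G2=(0+1>=1)=1 -> 101
Step 2: G0=(0+1>=1)=1 G1=G2=1 G2=(1+1>=1)=1 -> 111
Step 3: G0=(1+1>=1)=1 G1=G2=1 G2=(1+1>=1)=1 -> 111
Fixed point reached at step 2: 111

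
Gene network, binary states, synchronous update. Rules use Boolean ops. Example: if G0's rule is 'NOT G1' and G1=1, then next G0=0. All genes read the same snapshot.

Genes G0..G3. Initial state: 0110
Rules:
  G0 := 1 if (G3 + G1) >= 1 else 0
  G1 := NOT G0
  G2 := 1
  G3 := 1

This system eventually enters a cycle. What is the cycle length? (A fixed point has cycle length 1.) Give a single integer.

Step 0: 0110
Step 1: G0=(0+1>=1)=1 G1=NOT G0=NOT 0=1 G2=1(const) G3=1(const) -> 1111
Step 2: G0=(1+1>=1)=1 G1=NOT G0=NOT 1=0 G2=1(const) G3=1(const) -> 1011
Step 3: G0=(1+0>=1)=1 G1=NOT G0=NOT 1=0 G2=1(const) G3=1(const) -> 1011
State from step 3 equals state from step 2 -> cycle length 1

Answer: 1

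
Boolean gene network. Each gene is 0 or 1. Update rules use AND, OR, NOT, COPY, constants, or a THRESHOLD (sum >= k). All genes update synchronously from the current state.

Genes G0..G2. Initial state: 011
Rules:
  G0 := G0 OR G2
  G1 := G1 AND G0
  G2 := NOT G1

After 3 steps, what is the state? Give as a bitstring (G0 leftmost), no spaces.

Step 1: G0=G0|G2=0|1=1 G1=G1&G0=1&0=0 G2=NOT G1=NOT 1=0 -> 100
Step 2: G0=G0|G2=1|0=1 G1=G1&G0=0&1=0 G2=NOT G1=NOT 0=1 -> 101
Step 3: G0=G0|G2=1|1=1 G1=G1&G0=0&1=0 G2=NOT G1=NOT 0=1 -> 101

101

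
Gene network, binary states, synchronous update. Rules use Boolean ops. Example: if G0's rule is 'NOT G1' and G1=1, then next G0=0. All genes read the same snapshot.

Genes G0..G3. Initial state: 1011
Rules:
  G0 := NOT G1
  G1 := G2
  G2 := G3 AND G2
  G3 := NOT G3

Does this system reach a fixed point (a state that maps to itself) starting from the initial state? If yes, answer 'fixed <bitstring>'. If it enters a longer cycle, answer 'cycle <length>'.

Answer: cycle 2

Derivation:
Step 0: 1011
Step 1: G0=NOT G1=NOT 0=1 G1=G2=1 G2=G3&G2=1&1=1 G3=NOT G3=NOT 1=0 -> 1110
Step 2: G0=NOT G1=NOT 1=0 G1=G2=1 G2=G3&G2=0&1=0 G3=NOT G3=NOT 0=1 -> 0101
Step 3: G0=NOT G1=NOT 1=0 G1=G2=0 G2=G3&G2=1&0=0 G3=NOT G3=NOT 1=0 -> 0000
Step 4: G0=NOT G1=NOT 0=1 G1=G2=0 G2=G3&G2=0&0=0 G3=NOT G3=NOT 0=1 -> 1001
Step 5: G0=NOT G1=NOT 0=1 G1=G2=0 G2=G3&G2=1&0=0 G3=NOT G3=NOT 1=0 -> 1000
Step 6: G0=NOT G1=NOT 0=1 G1=G2=0 G2=G3&G2=0&0=0 G3=NOT G3=NOT 0=1 -> 1001
Cycle of length 2 starting at step 4 -> no fixed point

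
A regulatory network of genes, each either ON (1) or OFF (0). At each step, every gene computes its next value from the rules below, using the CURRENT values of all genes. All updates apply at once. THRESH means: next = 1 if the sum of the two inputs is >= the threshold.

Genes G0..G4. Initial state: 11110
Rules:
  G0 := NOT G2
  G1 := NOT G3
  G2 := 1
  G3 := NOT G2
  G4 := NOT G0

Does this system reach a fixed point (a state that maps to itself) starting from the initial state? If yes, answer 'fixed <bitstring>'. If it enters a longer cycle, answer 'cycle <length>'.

Step 0: 11110
Step 1: G0=NOT G2=NOT 1=0 G1=NOT G3=NOT 1=0 G2=1(const) G3=NOT G2=NOT 1=0 G4=NOT G0=NOT 1=0 -> 00100
Step 2: G0=NOT G2=NOT 1=0 G1=NOT G3=NOT 0=1 G2=1(const) G3=NOT G2=NOT 1=0 G4=NOT G0=NOT 0=1 -> 01101
Step 3: G0=NOT G2=NOT 1=0 G1=NOT G3=NOT 0=1 G2=1(const) G3=NOT G2=NOT 1=0 G4=NOT G0=NOT 0=1 -> 01101
Fixed point reached at step 2: 01101

Answer: fixed 01101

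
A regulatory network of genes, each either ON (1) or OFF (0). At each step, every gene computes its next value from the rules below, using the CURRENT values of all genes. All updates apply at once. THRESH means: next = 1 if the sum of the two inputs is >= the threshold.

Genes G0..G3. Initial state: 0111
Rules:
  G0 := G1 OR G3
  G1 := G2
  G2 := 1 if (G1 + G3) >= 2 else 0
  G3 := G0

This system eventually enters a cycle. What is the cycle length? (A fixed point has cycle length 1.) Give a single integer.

Answer: 2

Derivation:
Step 0: 0111
Step 1: G0=G1|G3=1|1=1 G1=G2=1 G2=(1+1>=2)=1 G3=G0=0 -> 1110
Step 2: G0=G1|G3=1|0=1 G1=G2=1 G2=(1+0>=2)=0 G3=G0=1 -> 1101
Step 3: G0=G1|G3=1|1=1 G1=G2=0 G2=(1+1>=2)=1 G3=G0=1 -> 1011
Step 4: G0=G1|G3=0|1=1 G1=G2=1 G2=(0+1>=2)=0 G3=G0=1 -> 1101
State from step 4 equals state from step 2 -> cycle length 2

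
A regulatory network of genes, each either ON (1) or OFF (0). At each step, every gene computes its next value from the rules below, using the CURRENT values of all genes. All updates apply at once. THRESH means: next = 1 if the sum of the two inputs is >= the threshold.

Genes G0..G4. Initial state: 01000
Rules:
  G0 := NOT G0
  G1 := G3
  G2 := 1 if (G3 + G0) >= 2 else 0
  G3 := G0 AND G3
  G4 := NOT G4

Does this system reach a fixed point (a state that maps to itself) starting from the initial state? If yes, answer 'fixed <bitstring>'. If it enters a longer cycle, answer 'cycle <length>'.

Answer: cycle 2

Derivation:
Step 0: 01000
Step 1: G0=NOT G0=NOT 0=1 G1=G3=0 G2=(0+0>=2)=0 G3=G0&G3=0&0=0 G4=NOT G4=NOT 0=1 -> 10001
Step 2: G0=NOT G0=NOT 1=0 G1=G3=0 G2=(0+1>=2)=0 G3=G0&G3=1&0=0 G4=NOT G4=NOT 1=0 -> 00000
Step 3: G0=NOT G0=NOT 0=1 G1=G3=0 G2=(0+0>=2)=0 G3=G0&G3=0&0=0 G4=NOT G4=NOT 0=1 -> 10001
Cycle of length 2 starting at step 1 -> no fixed point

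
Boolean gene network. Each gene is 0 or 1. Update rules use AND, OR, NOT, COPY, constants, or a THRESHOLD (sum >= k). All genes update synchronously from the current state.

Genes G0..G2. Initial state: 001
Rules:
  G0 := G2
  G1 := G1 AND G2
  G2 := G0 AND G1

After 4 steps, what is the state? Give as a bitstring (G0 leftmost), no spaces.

Step 1: G0=G2=1 G1=G1&G2=0&1=0 G2=G0&G1=0&0=0 -> 100
Step 2: G0=G2=0 G1=G1&G2=0&0=0 G2=G0&G1=1&0=0 -> 000
Step 3: G0=G2=0 G1=G1&G2=0&0=0 G2=G0&G1=0&0=0 -> 000
Step 4: G0=G2=0 G1=G1&G2=0&0=0 G2=G0&G1=0&0=0 -> 000

000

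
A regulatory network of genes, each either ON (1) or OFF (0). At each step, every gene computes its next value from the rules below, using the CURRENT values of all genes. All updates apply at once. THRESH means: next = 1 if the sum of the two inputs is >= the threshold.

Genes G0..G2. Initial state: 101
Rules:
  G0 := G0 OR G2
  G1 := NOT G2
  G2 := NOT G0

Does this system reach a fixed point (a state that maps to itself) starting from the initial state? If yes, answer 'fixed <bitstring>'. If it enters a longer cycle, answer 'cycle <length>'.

Step 0: 101
Step 1: G0=G0|G2=1|1=1 G1=NOT G2=NOT 1=0 G2=NOT G0=NOT 1=0 -> 100
Step 2: G0=G0|G2=1|0=1 G1=NOT G2=NOT 0=1 G2=NOT G0=NOT 1=0 -> 110
Step 3: G0=G0|G2=1|0=1 G1=NOT G2=NOT 0=1 G2=NOT G0=NOT 1=0 -> 110
Fixed point reached at step 2: 110

Answer: fixed 110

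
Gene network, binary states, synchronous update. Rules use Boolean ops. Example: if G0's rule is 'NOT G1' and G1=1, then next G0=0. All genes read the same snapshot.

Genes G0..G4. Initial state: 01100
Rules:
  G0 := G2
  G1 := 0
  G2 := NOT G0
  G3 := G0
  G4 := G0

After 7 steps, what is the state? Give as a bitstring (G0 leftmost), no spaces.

Step 1: G0=G2=1 G1=0(const) G2=NOT G0=NOT 0=1 G3=G0=0 G4=G0=0 -> 10100
Step 2: G0=G2=1 G1=0(const) G2=NOT G0=NOT 1=0 G3=G0=1 G4=G0=1 -> 10011
Step 3: G0=G2=0 G1=0(const) G2=NOT G0=NOT 1=0 G3=G0=1 G4=G0=1 -> 00011
Step 4: G0=G2=0 G1=0(const) G2=NOT G0=NOT 0=1 G3=G0=0 G4=G0=0 -> 00100
Step 5: G0=G2=1 G1=0(const) G2=NOT G0=NOT 0=1 G3=G0=0 G4=G0=0 -> 10100
Step 6: G0=G2=1 G1=0(const) G2=NOT G0=NOT 1=0 G3=G0=1 G4=G0=1 -> 10011
Step 7: G0=G2=0 G1=0(const) G2=NOT G0=NOT 1=0 G3=G0=1 G4=G0=1 -> 00011

00011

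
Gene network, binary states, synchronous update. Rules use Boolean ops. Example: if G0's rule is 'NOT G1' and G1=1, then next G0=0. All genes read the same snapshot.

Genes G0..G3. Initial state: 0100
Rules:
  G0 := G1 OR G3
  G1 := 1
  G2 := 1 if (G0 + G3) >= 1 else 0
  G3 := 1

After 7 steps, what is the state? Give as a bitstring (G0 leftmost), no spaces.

Step 1: G0=G1|G3=1|0=1 G1=1(const) G2=(0+0>=1)=0 G3=1(const) -> 1101
Step 2: G0=G1|G3=1|1=1 G1=1(const) G2=(1+1>=1)=1 G3=1(const) -> 1111
Step 3: G0=G1|G3=1|1=1 G1=1(const) G2=(1+1>=1)=1 G3=1(const) -> 1111
Step 4: G0=G1|G3=1|1=1 G1=1(const) G2=(1+1>=1)=1 G3=1(const) -> 1111
Step 5: G0=G1|G3=1|1=1 G1=1(const) G2=(1+1>=1)=1 G3=1(const) -> 1111
Step 6: G0=G1|G3=1|1=1 G1=1(const) G2=(1+1>=1)=1 G3=1(const) -> 1111
Step 7: G0=G1|G3=1|1=1 G1=1(const) G2=(1+1>=1)=1 G3=1(const) -> 1111

1111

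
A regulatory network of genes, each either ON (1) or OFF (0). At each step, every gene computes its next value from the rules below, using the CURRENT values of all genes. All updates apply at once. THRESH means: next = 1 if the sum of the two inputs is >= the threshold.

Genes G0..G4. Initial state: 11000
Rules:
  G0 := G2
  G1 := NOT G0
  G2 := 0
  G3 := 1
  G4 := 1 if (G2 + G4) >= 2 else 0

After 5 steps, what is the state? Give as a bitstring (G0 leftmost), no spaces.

Step 1: G0=G2=0 G1=NOT G0=NOT 1=0 G2=0(const) G3=1(const) G4=(0+0>=2)=0 -> 00010
Step 2: G0=G2=0 G1=NOT G0=NOT 0=1 G2=0(const) G3=1(const) G4=(0+0>=2)=0 -> 01010
Step 3: G0=G2=0 G1=NOT G0=NOT 0=1 G2=0(const) G3=1(const) G4=(0+0>=2)=0 -> 01010
Step 4: G0=G2=0 G1=NOT G0=NOT 0=1 G2=0(const) G3=1(const) G4=(0+0>=2)=0 -> 01010
Step 5: G0=G2=0 G1=NOT G0=NOT 0=1 G2=0(const) G3=1(const) G4=(0+0>=2)=0 -> 01010

01010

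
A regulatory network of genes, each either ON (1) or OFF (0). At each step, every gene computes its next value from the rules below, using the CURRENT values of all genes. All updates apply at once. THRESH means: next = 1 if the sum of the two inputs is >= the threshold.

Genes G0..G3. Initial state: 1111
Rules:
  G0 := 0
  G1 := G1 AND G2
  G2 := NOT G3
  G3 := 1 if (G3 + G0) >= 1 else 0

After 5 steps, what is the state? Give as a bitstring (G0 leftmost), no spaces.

Step 1: G0=0(const) G1=G1&G2=1&1=1 G2=NOT G3=NOT 1=0 G3=(1+1>=1)=1 -> 0101
Step 2: G0=0(const) G1=G1&G2=1&0=0 G2=NOT G3=NOT 1=0 G3=(1+0>=1)=1 -> 0001
Step 3: G0=0(const) G1=G1&G2=0&0=0 G2=NOT G3=NOT 1=0 G3=(1+0>=1)=1 -> 0001
Step 4: G0=0(const) G1=G1&G2=0&0=0 G2=NOT G3=NOT 1=0 G3=(1+0>=1)=1 -> 0001
Step 5: G0=0(const) G1=G1&G2=0&0=0 G2=NOT G3=NOT 1=0 G3=(1+0>=1)=1 -> 0001

0001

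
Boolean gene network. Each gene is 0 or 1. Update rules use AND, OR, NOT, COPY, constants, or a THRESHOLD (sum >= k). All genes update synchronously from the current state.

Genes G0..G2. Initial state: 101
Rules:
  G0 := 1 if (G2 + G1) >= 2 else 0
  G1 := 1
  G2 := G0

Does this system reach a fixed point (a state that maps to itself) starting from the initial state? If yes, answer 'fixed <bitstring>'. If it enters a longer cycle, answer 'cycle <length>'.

Answer: cycle 2

Derivation:
Step 0: 101
Step 1: G0=(1+0>=2)=0 G1=1(const) G2=G0=1 -> 011
Step 2: G0=(1+1>=2)=1 G1=1(const) G2=G0=0 -> 110
Step 3: G0=(0+1>=2)=0 G1=1(const) G2=G0=1 -> 011
Cycle of length 2 starting at step 1 -> no fixed point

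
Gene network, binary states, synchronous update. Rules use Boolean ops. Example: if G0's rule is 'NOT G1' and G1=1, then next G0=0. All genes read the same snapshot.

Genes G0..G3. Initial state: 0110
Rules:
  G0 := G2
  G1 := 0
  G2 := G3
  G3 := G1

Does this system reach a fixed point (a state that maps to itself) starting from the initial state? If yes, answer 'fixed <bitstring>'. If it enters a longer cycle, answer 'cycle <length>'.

Answer: fixed 0000

Derivation:
Step 0: 0110
Step 1: G0=G2=1 G1=0(const) G2=G3=0 G3=G1=1 -> 1001
Step 2: G0=G2=0 G1=0(const) G2=G3=1 G3=G1=0 -> 0010
Step 3: G0=G2=1 G1=0(const) G2=G3=0 G3=G1=0 -> 1000
Step 4: G0=G2=0 G1=0(const) G2=G3=0 G3=G1=0 -> 0000
Step 5: G0=G2=0 G1=0(const) G2=G3=0 G3=G1=0 -> 0000
Fixed point reached at step 4: 0000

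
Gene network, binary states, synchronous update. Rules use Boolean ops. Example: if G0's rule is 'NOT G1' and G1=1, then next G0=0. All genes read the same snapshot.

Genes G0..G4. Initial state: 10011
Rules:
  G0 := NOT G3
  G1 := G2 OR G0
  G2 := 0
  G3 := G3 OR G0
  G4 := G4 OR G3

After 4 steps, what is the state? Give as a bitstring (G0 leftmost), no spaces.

Step 1: G0=NOT G3=NOT 1=0 G1=G2|G0=0|1=1 G2=0(const) G3=G3|G0=1|1=1 G4=G4|G3=1|1=1 -> 01011
Step 2: G0=NOT G3=NOT 1=0 G1=G2|G0=0|0=0 G2=0(const) G3=G3|G0=1|0=1 G4=G4|G3=1|1=1 -> 00011
Step 3: G0=NOT G3=NOT 1=0 G1=G2|G0=0|0=0 G2=0(const) G3=G3|G0=1|0=1 G4=G4|G3=1|1=1 -> 00011
Step 4: G0=NOT G3=NOT 1=0 G1=G2|G0=0|0=0 G2=0(const) G3=G3|G0=1|0=1 G4=G4|G3=1|1=1 -> 00011

00011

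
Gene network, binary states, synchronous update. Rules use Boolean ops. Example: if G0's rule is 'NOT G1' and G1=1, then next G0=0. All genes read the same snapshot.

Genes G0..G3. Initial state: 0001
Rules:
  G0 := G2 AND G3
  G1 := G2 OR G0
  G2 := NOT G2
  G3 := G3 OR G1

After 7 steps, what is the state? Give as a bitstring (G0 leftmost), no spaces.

Step 1: G0=G2&G3=0&1=0 G1=G2|G0=0|0=0 G2=NOT G2=NOT 0=1 G3=G3|G1=1|0=1 -> 0011
Step 2: G0=G2&G3=1&1=1 G1=G2|G0=1|0=1 G2=NOT G2=NOT 1=0 G3=G3|G1=1|0=1 -> 1101
Step 3: G0=G2&G3=0&1=0 G1=G2|G0=0|1=1 G2=NOT G2=NOT 0=1 G3=G3|G1=1|1=1 -> 0111
Step 4: G0=G2&G3=1&1=1 G1=G2|G0=1|0=1 G2=NOT G2=NOT 1=0 G3=G3|G1=1|1=1 -> 1101
Step 5: G0=G2&G3=0&1=0 G1=G2|G0=0|1=1 G2=NOT G2=NOT 0=1 G3=G3|G1=1|1=1 -> 0111
Step 6: G0=G2&G3=1&1=1 G1=G2|G0=1|0=1 G2=NOT G2=NOT 1=0 G3=G3|G1=1|1=1 -> 1101
Step 7: G0=G2&G3=0&1=0 G1=G2|G0=0|1=1 G2=NOT G2=NOT 0=1 G3=G3|G1=1|1=1 -> 0111

0111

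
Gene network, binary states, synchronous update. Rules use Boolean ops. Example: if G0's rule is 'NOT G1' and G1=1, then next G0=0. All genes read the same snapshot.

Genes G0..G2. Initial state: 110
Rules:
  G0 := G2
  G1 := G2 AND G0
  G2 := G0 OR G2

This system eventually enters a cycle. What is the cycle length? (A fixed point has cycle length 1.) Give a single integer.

Answer: 1

Derivation:
Step 0: 110
Step 1: G0=G2=0 G1=G2&G0=0&1=0 G2=G0|G2=1|0=1 -> 001
Step 2: G0=G2=1 G1=G2&G0=1&0=0 G2=G0|G2=0|1=1 -> 101
Step 3: G0=G2=1 G1=G2&G0=1&1=1 G2=G0|G2=1|1=1 -> 111
Step 4: G0=G2=1 G1=G2&G0=1&1=1 G2=G0|G2=1|1=1 -> 111
State from step 4 equals state from step 3 -> cycle length 1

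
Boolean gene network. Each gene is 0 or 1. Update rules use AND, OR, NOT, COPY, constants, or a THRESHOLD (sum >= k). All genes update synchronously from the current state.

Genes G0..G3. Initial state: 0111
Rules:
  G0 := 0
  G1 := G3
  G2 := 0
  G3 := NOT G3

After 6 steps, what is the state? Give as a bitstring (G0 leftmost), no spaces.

Step 1: G0=0(const) G1=G3=1 G2=0(const) G3=NOT G3=NOT 1=0 -> 0100
Step 2: G0=0(const) G1=G3=0 G2=0(const) G3=NOT G3=NOT 0=1 -> 0001
Step 3: G0=0(const) G1=G3=1 G2=0(const) G3=NOT G3=NOT 1=0 -> 0100
Step 4: G0=0(const) G1=G3=0 G2=0(const) G3=NOT G3=NOT 0=1 -> 0001
Step 5: G0=0(const) G1=G3=1 G2=0(const) G3=NOT G3=NOT 1=0 -> 0100
Step 6: G0=0(const) G1=G3=0 G2=0(const) G3=NOT G3=NOT 0=1 -> 0001

0001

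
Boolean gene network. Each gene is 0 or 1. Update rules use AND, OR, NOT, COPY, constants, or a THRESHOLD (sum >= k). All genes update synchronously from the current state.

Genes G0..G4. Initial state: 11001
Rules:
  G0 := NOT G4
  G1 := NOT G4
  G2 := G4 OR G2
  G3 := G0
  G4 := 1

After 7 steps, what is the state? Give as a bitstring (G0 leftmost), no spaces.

Step 1: G0=NOT G4=NOT 1=0 G1=NOT G4=NOT 1=0 G2=G4|G2=1|0=1 G3=G0=1 G4=1(const) -> 00111
Step 2: G0=NOT G4=NOT 1=0 G1=NOT G4=NOT 1=0 G2=G4|G2=1|1=1 G3=G0=0 G4=1(const) -> 00101
Step 3: G0=NOT G4=NOT 1=0 G1=NOT G4=NOT 1=0 G2=G4|G2=1|1=1 G3=G0=0 G4=1(const) -> 00101
Step 4: G0=NOT G4=NOT 1=0 G1=NOT G4=NOT 1=0 G2=G4|G2=1|1=1 G3=G0=0 G4=1(const) -> 00101
Step 5: G0=NOT G4=NOT 1=0 G1=NOT G4=NOT 1=0 G2=G4|G2=1|1=1 G3=G0=0 G4=1(const) -> 00101
Step 6: G0=NOT G4=NOT 1=0 G1=NOT G4=NOT 1=0 G2=G4|G2=1|1=1 G3=G0=0 G4=1(const) -> 00101
Step 7: G0=NOT G4=NOT 1=0 G1=NOT G4=NOT 1=0 G2=G4|G2=1|1=1 G3=G0=0 G4=1(const) -> 00101

00101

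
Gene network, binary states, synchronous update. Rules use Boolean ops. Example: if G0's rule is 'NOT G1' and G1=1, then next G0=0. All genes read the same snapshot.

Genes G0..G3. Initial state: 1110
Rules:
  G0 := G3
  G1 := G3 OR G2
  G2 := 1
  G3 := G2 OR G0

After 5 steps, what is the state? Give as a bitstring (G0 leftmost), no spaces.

Step 1: G0=G3=0 G1=G3|G2=0|1=1 G2=1(const) G3=G2|G0=1|1=1 -> 0111
Step 2: G0=G3=1 G1=G3|G2=1|1=1 G2=1(const) G3=G2|G0=1|0=1 -> 1111
Step 3: G0=G3=1 G1=G3|G2=1|1=1 G2=1(const) G3=G2|G0=1|1=1 -> 1111
Step 4: G0=G3=1 G1=G3|G2=1|1=1 G2=1(const) G3=G2|G0=1|1=1 -> 1111
Step 5: G0=G3=1 G1=G3|G2=1|1=1 G2=1(const) G3=G2|G0=1|1=1 -> 1111

1111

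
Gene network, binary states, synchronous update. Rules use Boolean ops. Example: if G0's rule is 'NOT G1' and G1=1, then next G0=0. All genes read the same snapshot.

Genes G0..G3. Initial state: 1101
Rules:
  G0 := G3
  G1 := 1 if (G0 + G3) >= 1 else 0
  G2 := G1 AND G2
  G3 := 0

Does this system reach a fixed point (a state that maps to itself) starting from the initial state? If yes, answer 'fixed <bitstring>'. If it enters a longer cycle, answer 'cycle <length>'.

Step 0: 1101
Step 1: G0=G3=1 G1=(1+1>=1)=1 G2=G1&G2=1&0=0 G3=0(const) -> 1100
Step 2: G0=G3=0 G1=(1+0>=1)=1 G2=G1&G2=1&0=0 G3=0(const) -> 0100
Step 3: G0=G3=0 G1=(0+0>=1)=0 G2=G1&G2=1&0=0 G3=0(const) -> 0000
Step 4: G0=G3=0 G1=(0+0>=1)=0 G2=G1&G2=0&0=0 G3=0(const) -> 0000
Fixed point reached at step 3: 0000

Answer: fixed 0000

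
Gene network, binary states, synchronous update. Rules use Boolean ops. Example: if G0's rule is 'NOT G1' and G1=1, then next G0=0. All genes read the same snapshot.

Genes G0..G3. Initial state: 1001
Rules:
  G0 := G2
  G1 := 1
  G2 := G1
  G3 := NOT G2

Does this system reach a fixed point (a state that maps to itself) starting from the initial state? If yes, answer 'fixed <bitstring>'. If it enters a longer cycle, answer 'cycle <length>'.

Answer: fixed 1110

Derivation:
Step 0: 1001
Step 1: G0=G2=0 G1=1(const) G2=G1=0 G3=NOT G2=NOT 0=1 -> 0101
Step 2: G0=G2=0 G1=1(const) G2=G1=1 G3=NOT G2=NOT 0=1 -> 0111
Step 3: G0=G2=1 G1=1(const) G2=G1=1 G3=NOT G2=NOT 1=0 -> 1110
Step 4: G0=G2=1 G1=1(const) G2=G1=1 G3=NOT G2=NOT 1=0 -> 1110
Fixed point reached at step 3: 1110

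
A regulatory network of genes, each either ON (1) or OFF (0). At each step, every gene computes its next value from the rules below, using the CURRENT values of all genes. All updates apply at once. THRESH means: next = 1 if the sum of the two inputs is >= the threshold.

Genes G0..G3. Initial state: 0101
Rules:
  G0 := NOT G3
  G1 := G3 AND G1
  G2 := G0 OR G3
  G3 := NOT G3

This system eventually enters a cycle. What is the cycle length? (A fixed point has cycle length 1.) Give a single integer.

Step 0: 0101
Step 1: G0=NOT G3=NOT 1=0 G1=G3&G1=1&1=1 G2=G0|G3=0|1=1 G3=NOT G3=NOT 1=0 -> 0110
Step 2: G0=NOT G3=NOT 0=1 G1=G3&G1=0&1=0 G2=G0|G3=0|0=0 G3=NOT G3=NOT 0=1 -> 1001
Step 3: G0=NOT G3=NOT 1=0 G1=G3&G1=1&0=0 G2=G0|G3=1|1=1 G3=NOT G3=NOT 1=0 -> 0010
Step 4: G0=NOT G3=NOT 0=1 G1=G3&G1=0&0=0 G2=G0|G3=0|0=0 G3=NOT G3=NOT 0=1 -> 1001
State from step 4 equals state from step 2 -> cycle length 2

Answer: 2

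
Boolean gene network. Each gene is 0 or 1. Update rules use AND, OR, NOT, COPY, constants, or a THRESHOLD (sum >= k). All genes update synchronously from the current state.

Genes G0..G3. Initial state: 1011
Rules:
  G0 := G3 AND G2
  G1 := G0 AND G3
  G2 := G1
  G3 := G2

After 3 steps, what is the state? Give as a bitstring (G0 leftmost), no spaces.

Step 1: G0=G3&G2=1&1=1 G1=G0&G3=1&1=1 G2=G1=0 G3=G2=1 -> 1101
Step 2: G0=G3&G2=1&0=0 G1=G0&G3=1&1=1 G2=G1=1 G3=G2=0 -> 0110
Step 3: G0=G3&G2=0&1=0 G1=G0&G3=0&0=0 G2=G1=1 G3=G2=1 -> 0011

0011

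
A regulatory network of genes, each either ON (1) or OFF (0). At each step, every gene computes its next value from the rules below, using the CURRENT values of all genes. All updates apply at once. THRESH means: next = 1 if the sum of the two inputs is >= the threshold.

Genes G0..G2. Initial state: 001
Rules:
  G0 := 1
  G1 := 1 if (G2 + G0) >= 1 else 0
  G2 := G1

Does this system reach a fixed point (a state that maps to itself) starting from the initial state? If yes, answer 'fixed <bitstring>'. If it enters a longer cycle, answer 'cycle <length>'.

Answer: fixed 111

Derivation:
Step 0: 001
Step 1: G0=1(const) G1=(1+0>=1)=1 G2=G1=0 -> 110
Step 2: G0=1(const) G1=(0+1>=1)=1 G2=G1=1 -> 111
Step 3: G0=1(const) G1=(1+1>=1)=1 G2=G1=1 -> 111
Fixed point reached at step 2: 111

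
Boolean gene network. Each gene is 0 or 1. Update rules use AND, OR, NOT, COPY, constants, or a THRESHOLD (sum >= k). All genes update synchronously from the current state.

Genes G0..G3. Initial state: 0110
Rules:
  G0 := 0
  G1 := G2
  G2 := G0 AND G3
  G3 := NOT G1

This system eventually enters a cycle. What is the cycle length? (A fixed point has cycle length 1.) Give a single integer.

Step 0: 0110
Step 1: G0=0(const) G1=G2=1 G2=G0&G3=0&0=0 G3=NOT G1=NOT 1=0 -> 0100
Step 2: G0=0(const) G1=G2=0 G2=G0&G3=0&0=0 G3=NOT G1=NOT 1=0 -> 0000
Step 3: G0=0(const) G1=G2=0 G2=G0&G3=0&0=0 G3=NOT G1=NOT 0=1 -> 0001
Step 4: G0=0(const) G1=G2=0 G2=G0&G3=0&1=0 G3=NOT G1=NOT 0=1 -> 0001
State from step 4 equals state from step 3 -> cycle length 1

Answer: 1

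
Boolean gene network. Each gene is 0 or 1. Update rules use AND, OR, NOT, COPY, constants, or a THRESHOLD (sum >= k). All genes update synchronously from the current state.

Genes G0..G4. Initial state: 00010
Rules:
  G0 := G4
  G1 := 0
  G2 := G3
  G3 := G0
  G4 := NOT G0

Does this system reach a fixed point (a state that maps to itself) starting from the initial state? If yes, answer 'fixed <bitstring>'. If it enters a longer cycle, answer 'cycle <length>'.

Step 0: 00010
Step 1: G0=G4=0 G1=0(const) G2=G3=1 G3=G0=0 G4=NOT G0=NOT 0=1 -> 00101
Step 2: G0=G4=1 G1=0(const) G2=G3=0 G3=G0=0 G4=NOT G0=NOT 0=1 -> 10001
Step 3: G0=G4=1 G1=0(const) G2=G3=0 G3=G0=1 G4=NOT G0=NOT 1=0 -> 10010
Step 4: G0=G4=0 G1=0(const) G2=G3=1 G3=G0=1 G4=NOT G0=NOT 1=0 -> 00110
Step 5: G0=G4=0 G1=0(const) G2=G3=1 G3=G0=0 G4=NOT G0=NOT 0=1 -> 00101
Cycle of length 4 starting at step 1 -> no fixed point

Answer: cycle 4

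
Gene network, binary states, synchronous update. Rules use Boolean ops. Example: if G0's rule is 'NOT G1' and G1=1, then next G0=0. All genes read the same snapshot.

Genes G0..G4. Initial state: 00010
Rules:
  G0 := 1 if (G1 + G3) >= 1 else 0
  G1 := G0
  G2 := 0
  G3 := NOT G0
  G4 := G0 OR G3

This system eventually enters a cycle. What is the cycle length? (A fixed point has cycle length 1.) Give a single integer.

Answer: 1

Derivation:
Step 0: 00010
Step 1: G0=(0+1>=1)=1 G1=G0=0 G2=0(const) G3=NOT G0=NOT 0=1 G4=G0|G3=0|1=1 -> 10011
Step 2: G0=(0+1>=1)=1 G1=G0=1 G2=0(const) G3=NOT G0=NOT 1=0 G4=G0|G3=1|1=1 -> 11001
Step 3: G0=(1+0>=1)=1 G1=G0=1 G2=0(const) G3=NOT G0=NOT 1=0 G4=G0|G3=1|0=1 -> 11001
State from step 3 equals state from step 2 -> cycle length 1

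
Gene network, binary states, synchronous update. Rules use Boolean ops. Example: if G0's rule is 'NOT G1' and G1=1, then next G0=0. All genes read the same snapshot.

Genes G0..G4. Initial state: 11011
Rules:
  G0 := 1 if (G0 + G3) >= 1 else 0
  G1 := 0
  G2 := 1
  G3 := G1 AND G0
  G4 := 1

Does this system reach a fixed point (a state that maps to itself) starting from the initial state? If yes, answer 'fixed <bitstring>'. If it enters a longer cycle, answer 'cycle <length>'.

Step 0: 11011
Step 1: G0=(1+1>=1)=1 G1=0(const) G2=1(const) G3=G1&G0=1&1=1 G4=1(const) -> 10111
Step 2: G0=(1+1>=1)=1 G1=0(const) G2=1(const) G3=G1&G0=0&1=0 G4=1(const) -> 10101
Step 3: G0=(1+0>=1)=1 G1=0(const) G2=1(const) G3=G1&G0=0&1=0 G4=1(const) -> 10101
Fixed point reached at step 2: 10101

Answer: fixed 10101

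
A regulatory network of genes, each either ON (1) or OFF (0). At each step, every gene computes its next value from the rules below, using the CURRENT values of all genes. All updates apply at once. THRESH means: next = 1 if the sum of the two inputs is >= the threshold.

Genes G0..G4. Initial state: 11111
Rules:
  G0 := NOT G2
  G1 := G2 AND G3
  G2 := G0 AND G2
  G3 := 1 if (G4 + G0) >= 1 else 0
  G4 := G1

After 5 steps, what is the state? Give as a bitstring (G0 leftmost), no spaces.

Step 1: G0=NOT G2=NOT 1=0 G1=G2&G3=1&1=1 G2=G0&G2=1&1=1 G3=(1+1>=1)=1 G4=G1=1 -> 01111
Step 2: G0=NOT G2=NOT 1=0 G1=G2&G3=1&1=1 G2=G0&G2=0&1=0 G3=(1+0>=1)=1 G4=G1=1 -> 01011
Step 3: G0=NOT G2=NOT 0=1 G1=G2&G3=0&1=0 G2=G0&G2=0&0=0 G3=(1+0>=1)=1 G4=G1=1 -> 10011
Step 4: G0=NOT G2=NOT 0=1 G1=G2&G3=0&1=0 G2=G0&G2=1&0=0 G3=(1+1>=1)=1 G4=G1=0 -> 10010
Step 5: G0=NOT G2=NOT 0=1 G1=G2&G3=0&1=0 G2=G0&G2=1&0=0 G3=(0+1>=1)=1 G4=G1=0 -> 10010

10010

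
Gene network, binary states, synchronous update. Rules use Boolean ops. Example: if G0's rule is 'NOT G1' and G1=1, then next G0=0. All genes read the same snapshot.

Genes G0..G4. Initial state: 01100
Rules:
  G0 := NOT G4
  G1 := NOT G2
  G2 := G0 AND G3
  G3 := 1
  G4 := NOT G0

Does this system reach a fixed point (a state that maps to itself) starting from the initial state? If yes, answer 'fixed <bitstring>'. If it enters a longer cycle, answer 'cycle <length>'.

Answer: cycle 2

Derivation:
Step 0: 01100
Step 1: G0=NOT G4=NOT 0=1 G1=NOT G2=NOT 1=0 G2=G0&G3=0&0=0 G3=1(const) G4=NOT G0=NOT 0=1 -> 10011
Step 2: G0=NOT G4=NOT 1=0 G1=NOT G2=NOT 0=1 G2=G0&G3=1&1=1 G3=1(const) G4=NOT G0=NOT 1=0 -> 01110
Step 3: G0=NOT G4=NOT 0=1 G1=NOT G2=NOT 1=0 G2=G0&G3=0&1=0 G3=1(const) G4=NOT G0=NOT 0=1 -> 10011
Cycle of length 2 starting at step 1 -> no fixed point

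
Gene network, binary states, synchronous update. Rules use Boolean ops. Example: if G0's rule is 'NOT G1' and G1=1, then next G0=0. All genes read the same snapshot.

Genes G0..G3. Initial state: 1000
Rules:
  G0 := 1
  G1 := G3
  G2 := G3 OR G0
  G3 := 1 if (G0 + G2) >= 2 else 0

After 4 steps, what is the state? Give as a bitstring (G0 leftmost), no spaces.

Step 1: G0=1(const) G1=G3=0 G2=G3|G0=0|1=1 G3=(1+0>=2)=0 -> 1010
Step 2: G0=1(const) G1=G3=0 G2=G3|G0=0|1=1 G3=(1+1>=2)=1 -> 1011
Step 3: G0=1(const) G1=G3=1 G2=G3|G0=1|1=1 G3=(1+1>=2)=1 -> 1111
Step 4: G0=1(const) G1=G3=1 G2=G3|G0=1|1=1 G3=(1+1>=2)=1 -> 1111

1111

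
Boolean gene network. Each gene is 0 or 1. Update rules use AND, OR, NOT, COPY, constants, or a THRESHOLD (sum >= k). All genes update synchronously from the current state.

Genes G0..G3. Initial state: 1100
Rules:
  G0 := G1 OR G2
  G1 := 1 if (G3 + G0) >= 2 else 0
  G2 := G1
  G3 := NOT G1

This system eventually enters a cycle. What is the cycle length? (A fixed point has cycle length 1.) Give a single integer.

Answer: 3

Derivation:
Step 0: 1100
Step 1: G0=G1|G2=1|0=1 G1=(0+1>=2)=0 G2=G1=1 G3=NOT G1=NOT 1=0 -> 1010
Step 2: G0=G1|G2=0|1=1 G1=(0+1>=2)=0 G2=G1=0 G3=NOT G1=NOT 0=1 -> 1001
Step 3: G0=G1|G2=0|0=0 G1=(1+1>=2)=1 G2=G1=0 G3=NOT G1=NOT 0=1 -> 0101
Step 4: G0=G1|G2=1|0=1 G1=(1+0>=2)=0 G2=G1=1 G3=NOT G1=NOT 1=0 -> 1010
State from step 4 equals state from step 1 -> cycle length 3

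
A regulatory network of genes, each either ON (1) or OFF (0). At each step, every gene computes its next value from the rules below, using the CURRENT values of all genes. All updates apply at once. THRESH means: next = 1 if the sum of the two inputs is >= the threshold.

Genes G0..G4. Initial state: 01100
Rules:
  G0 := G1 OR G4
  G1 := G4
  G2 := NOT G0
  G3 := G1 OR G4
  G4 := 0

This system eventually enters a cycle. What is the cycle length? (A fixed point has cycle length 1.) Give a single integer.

Answer: 1

Derivation:
Step 0: 01100
Step 1: G0=G1|G4=1|0=1 G1=G4=0 G2=NOT G0=NOT 0=1 G3=G1|G4=1|0=1 G4=0(const) -> 10110
Step 2: G0=G1|G4=0|0=0 G1=G4=0 G2=NOT G0=NOT 1=0 G3=G1|G4=0|0=0 G4=0(const) -> 00000
Step 3: G0=G1|G4=0|0=0 G1=G4=0 G2=NOT G0=NOT 0=1 G3=G1|G4=0|0=0 G4=0(const) -> 00100
Step 4: G0=G1|G4=0|0=0 G1=G4=0 G2=NOT G0=NOT 0=1 G3=G1|G4=0|0=0 G4=0(const) -> 00100
State from step 4 equals state from step 3 -> cycle length 1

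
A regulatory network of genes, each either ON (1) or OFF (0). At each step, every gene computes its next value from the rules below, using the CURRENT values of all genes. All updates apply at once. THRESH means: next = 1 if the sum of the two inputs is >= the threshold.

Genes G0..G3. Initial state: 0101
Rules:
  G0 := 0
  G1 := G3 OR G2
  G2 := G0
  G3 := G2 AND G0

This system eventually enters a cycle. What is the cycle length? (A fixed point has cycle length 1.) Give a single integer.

Answer: 1

Derivation:
Step 0: 0101
Step 1: G0=0(const) G1=G3|G2=1|0=1 G2=G0=0 G3=G2&G0=0&0=0 -> 0100
Step 2: G0=0(const) G1=G3|G2=0|0=0 G2=G0=0 G3=G2&G0=0&0=0 -> 0000
Step 3: G0=0(const) G1=G3|G2=0|0=0 G2=G0=0 G3=G2&G0=0&0=0 -> 0000
State from step 3 equals state from step 2 -> cycle length 1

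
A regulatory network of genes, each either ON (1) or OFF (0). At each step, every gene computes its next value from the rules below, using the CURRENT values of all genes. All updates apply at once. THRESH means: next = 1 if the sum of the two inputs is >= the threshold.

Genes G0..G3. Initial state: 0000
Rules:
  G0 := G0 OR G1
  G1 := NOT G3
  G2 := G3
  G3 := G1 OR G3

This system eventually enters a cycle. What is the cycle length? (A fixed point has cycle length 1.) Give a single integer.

Answer: 1

Derivation:
Step 0: 0000
Step 1: G0=G0|G1=0|0=0 G1=NOT G3=NOT 0=1 G2=G3=0 G3=G1|G3=0|0=0 -> 0100
Step 2: G0=G0|G1=0|1=1 G1=NOT G3=NOT 0=1 G2=G3=0 G3=G1|G3=1|0=1 -> 1101
Step 3: G0=G0|G1=1|1=1 G1=NOT G3=NOT 1=0 G2=G3=1 G3=G1|G3=1|1=1 -> 1011
Step 4: G0=G0|G1=1|0=1 G1=NOT G3=NOT 1=0 G2=G3=1 G3=G1|G3=0|1=1 -> 1011
State from step 4 equals state from step 3 -> cycle length 1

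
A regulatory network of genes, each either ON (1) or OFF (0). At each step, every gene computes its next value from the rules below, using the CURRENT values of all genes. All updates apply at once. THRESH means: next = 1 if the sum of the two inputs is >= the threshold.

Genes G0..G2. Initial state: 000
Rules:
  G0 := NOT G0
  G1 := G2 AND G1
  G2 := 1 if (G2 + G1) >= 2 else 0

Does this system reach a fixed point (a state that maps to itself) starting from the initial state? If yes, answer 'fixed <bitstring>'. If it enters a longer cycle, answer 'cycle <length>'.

Step 0: 000
Step 1: G0=NOT G0=NOT 0=1 G1=G2&G1=0&0=0 G2=(0+0>=2)=0 -> 100
Step 2: G0=NOT G0=NOT 1=0 G1=G2&G1=0&0=0 G2=(0+0>=2)=0 -> 000
Cycle of length 2 starting at step 0 -> no fixed point

Answer: cycle 2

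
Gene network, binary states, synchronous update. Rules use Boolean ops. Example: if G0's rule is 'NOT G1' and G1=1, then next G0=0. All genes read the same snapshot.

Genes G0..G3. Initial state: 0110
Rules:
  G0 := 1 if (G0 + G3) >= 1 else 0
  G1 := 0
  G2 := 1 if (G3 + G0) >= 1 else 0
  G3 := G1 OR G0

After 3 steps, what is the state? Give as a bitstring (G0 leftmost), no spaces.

Step 1: G0=(0+0>=1)=0 G1=0(const) G2=(0+0>=1)=0 G3=G1|G0=1|0=1 -> 0001
Step 2: G0=(0+1>=1)=1 G1=0(const) G2=(1+0>=1)=1 G3=G1|G0=0|0=0 -> 1010
Step 3: G0=(1+0>=1)=1 G1=0(const) G2=(0+1>=1)=1 G3=G1|G0=0|1=1 -> 1011

1011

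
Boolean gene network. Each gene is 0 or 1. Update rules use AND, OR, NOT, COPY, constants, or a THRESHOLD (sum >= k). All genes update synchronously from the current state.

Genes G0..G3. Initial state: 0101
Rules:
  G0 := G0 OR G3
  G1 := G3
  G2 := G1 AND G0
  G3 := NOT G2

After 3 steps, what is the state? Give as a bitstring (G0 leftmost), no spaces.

Step 1: G0=G0|G3=0|1=1 G1=G3=1 G2=G1&G0=1&0=0 G3=NOT G2=NOT 0=1 -> 1101
Step 2: G0=G0|G3=1|1=1 G1=G3=1 G2=G1&G0=1&1=1 G3=NOT G2=NOT 0=1 -> 1111
Step 3: G0=G0|G3=1|1=1 G1=G3=1 G2=G1&G0=1&1=1 G3=NOT G2=NOT 1=0 -> 1110

1110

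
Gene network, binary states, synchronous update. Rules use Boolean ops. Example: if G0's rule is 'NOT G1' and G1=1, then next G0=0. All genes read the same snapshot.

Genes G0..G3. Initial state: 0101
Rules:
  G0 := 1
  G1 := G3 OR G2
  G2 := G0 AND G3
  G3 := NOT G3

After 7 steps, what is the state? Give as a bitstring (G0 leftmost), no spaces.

Step 1: G0=1(const) G1=G3|G2=1|0=1 G2=G0&G3=0&1=0 G3=NOT G3=NOT 1=0 -> 1100
Step 2: G0=1(const) G1=G3|G2=0|0=0 G2=G0&G3=1&0=0 G3=NOT G3=NOT 0=1 -> 1001
Step 3: G0=1(const) G1=G3|G2=1|0=1 G2=G0&G3=1&1=1 G3=NOT G3=NOT 1=0 -> 1110
Step 4: G0=1(const) G1=G3|G2=0|1=1 G2=G0&G3=1&0=0 G3=NOT G3=NOT 0=1 -> 1101
Step 5: G0=1(const) G1=G3|G2=1|0=1 G2=G0&G3=1&1=1 G3=NOT G3=NOT 1=0 -> 1110
Step 6: G0=1(const) G1=G3|G2=0|1=1 G2=G0&G3=1&0=0 G3=NOT G3=NOT 0=1 -> 1101
Step 7: G0=1(const) G1=G3|G2=1|0=1 G2=G0&G3=1&1=1 G3=NOT G3=NOT 1=0 -> 1110

1110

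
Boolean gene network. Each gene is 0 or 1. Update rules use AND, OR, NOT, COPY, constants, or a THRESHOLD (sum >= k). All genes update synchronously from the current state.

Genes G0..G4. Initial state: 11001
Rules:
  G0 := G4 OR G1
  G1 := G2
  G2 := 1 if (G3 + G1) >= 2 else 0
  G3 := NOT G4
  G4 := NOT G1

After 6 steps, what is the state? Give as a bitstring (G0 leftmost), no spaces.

Step 1: G0=G4|G1=1|1=1 G1=G2=0 G2=(0+1>=2)=0 G3=NOT G4=NOT 1=0 G4=NOT G1=NOT 1=0 -> 10000
Step 2: G0=G4|G1=0|0=0 G1=G2=0 G2=(0+0>=2)=0 G3=NOT G4=NOT 0=1 G4=NOT G1=NOT 0=1 -> 00011
Step 3: G0=G4|G1=1|0=1 G1=G2=0 G2=(1+0>=2)=0 G3=NOT G4=NOT 1=0 G4=NOT G1=NOT 0=1 -> 10001
Step 4: G0=G4|G1=1|0=1 G1=G2=0 G2=(0+0>=2)=0 G3=NOT G4=NOT 1=0 G4=NOT G1=NOT 0=1 -> 10001
Step 5: G0=G4|G1=1|0=1 G1=G2=0 G2=(0+0>=2)=0 G3=NOT G4=NOT 1=0 G4=NOT G1=NOT 0=1 -> 10001
Step 6: G0=G4|G1=1|0=1 G1=G2=0 G2=(0+0>=2)=0 G3=NOT G4=NOT 1=0 G4=NOT G1=NOT 0=1 -> 10001

10001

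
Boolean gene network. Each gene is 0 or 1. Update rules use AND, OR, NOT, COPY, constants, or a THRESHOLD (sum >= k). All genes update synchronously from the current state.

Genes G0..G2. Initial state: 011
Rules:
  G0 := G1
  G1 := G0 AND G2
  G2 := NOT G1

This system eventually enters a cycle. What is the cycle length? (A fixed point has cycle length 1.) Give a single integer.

Answer: 1

Derivation:
Step 0: 011
Step 1: G0=G1=1 G1=G0&G2=0&1=0 G2=NOT G1=NOT 1=0 -> 100
Step 2: G0=G1=0 G1=G0&G2=1&0=0 G2=NOT G1=NOT 0=1 -> 001
Step 3: G0=G1=0 G1=G0&G2=0&1=0 G2=NOT G1=NOT 0=1 -> 001
State from step 3 equals state from step 2 -> cycle length 1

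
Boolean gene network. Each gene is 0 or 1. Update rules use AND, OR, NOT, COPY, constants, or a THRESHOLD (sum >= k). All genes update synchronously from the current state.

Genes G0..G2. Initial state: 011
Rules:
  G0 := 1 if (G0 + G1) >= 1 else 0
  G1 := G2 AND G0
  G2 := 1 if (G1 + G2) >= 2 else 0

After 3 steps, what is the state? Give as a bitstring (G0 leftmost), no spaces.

Step 1: G0=(0+1>=1)=1 G1=G2&G0=1&0=0 G2=(1+1>=2)=1 -> 101
Step 2: G0=(1+0>=1)=1 G1=G2&G0=1&1=1 G2=(0+1>=2)=0 -> 110
Step 3: G0=(1+1>=1)=1 G1=G2&G0=0&1=0 G2=(1+0>=2)=0 -> 100

100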